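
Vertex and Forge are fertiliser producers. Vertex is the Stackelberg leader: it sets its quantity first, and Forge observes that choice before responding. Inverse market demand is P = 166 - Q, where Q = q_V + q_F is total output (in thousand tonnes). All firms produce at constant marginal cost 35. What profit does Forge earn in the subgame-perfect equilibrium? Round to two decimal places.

1072.56

Solve by backward induction. Given q_V, the follower Forge maximises π_F = (166 - q_V - q_F)q_F - 35q_F.
Setting the follower's marginal profit to zero, 131 - q_V - 2q_F = 0, i.e. q_F = (131 - q_V)/2.
Vertex substitutes q_F(q_V) into its own profit: π_V = q_V(166 - q_V - (131 - q_V)/2) - 35q_V = (201/2 - (1/2)q_V)q_V - 35q_V.
Maximising: ∂π_V/∂q_V = 131/2 - q_V = 0, giving q_V = 131/2.
Then q_F = (131 - 131/2)/2 = 131/4.
Price P = 166 - 393/4 = 271/4.
Forge's profit: (271/4 - 35)·(131/4) = 1072.5625.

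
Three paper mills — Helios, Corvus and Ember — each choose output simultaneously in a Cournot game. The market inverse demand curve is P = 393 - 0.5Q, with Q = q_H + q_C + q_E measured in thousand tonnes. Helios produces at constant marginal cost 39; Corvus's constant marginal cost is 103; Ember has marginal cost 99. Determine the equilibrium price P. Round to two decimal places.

158.50

Helios's profit: π_H = (393 - 0.5Q)q_H - (39q_H). Setting ∂π_H/∂q_H = 0: 354 - q_H - (1/2)(q_C + q_E) = 0.
Corvus's profit: π_C = (393 - 0.5Q)q_C - (103q_C). Setting ∂π_C/∂q_C = 0: 290 - q_C - (1/2)(q_H + q_E) = 0.
Ember's profit: π_E = (393 - 0.5Q)q_E - (99q_E). Setting ∂π_E/∂q_E = 0: 294 - q_E - (1/2)(q_H + q_C) = 0.
Summing all 3 equations gives 938 − 2Q = 0, hence Q = 469.
Back-substituting: q_H = (354 − 469/2)/(1/2) = 239, q_C = (290 − 469/2)/(1/2) = 111, q_E = (294 − 469/2)/(1/2) = 119.
Total output Q = 469, so price P = 393 - (1/2)·469 = 317/2.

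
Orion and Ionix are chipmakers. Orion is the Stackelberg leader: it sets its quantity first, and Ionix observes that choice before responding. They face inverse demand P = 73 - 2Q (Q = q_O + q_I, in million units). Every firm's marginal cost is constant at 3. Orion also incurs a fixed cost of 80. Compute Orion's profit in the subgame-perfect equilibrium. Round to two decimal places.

226.25

The follower Ionix best-responds to any q_O: π_I = (73 - 2Q)q_I - 3q_I.
∂π_I/∂q_I = 70 - 2q_O - 4q_I = 0 gives the reaction function q_I = (70 - 2q_O)/4.
The leader anticipates this reaction. Substituting into P = 73 - 2Q gives P = 38 - q_O, so π_O = (38 - q_O)q_O - 3q_O.
Leader FOC: 35 - 2q_O = 0, so q_O = 35/2.
Then q_I = (70 - 2·(35/2))/4 = 35/4.
Price P = 73 - 2·(105/4) = 41/2.
Orion's profit: (41/2 - 3)·(35/2) - 80 = 905/4.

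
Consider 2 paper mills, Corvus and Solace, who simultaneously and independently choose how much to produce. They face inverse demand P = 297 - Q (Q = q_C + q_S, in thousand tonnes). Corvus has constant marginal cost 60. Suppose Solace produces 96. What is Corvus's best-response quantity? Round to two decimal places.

70.50

With the rival's output fixed at 96, Corvus's profit is π_C = (297 - 96 - q_C)q_C - (60q_C) = (201 - q_C)q_C - (60q_C).
∂π_C/∂q_C = 141 - 2q_C = 0, so q_C = 141/2.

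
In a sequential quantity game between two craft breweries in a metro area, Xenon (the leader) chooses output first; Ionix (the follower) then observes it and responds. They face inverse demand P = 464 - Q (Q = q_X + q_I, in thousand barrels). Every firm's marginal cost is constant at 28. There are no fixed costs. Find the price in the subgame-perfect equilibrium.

Solve by backward induction. Given q_X, the follower Ionix maximises π_I = (464 - q_X - q_I)q_I - 28q_I.
Setting the follower's marginal profit to zero, 436 - q_X - 2q_I = 0, i.e. q_I = (436 - q_X)/2.
Xenon substitutes q_I(q_X) into its own profit: π_X = q_X(464 - q_X - (436 - q_X)/2) - 28q_X = (246 - (1/2)q_X)q_X - 28q_X.
Maximising: ∂π_X/∂q_X = 218 - q_X = 0, giving q_X = 218.
Then q_I = (436 - 218)/2 = 109.
Total output Q = 327, so price P = 464 - 327 = 137.

137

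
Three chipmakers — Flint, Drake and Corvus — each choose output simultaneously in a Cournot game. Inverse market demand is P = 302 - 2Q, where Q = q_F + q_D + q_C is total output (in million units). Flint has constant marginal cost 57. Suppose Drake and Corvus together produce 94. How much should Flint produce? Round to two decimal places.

14.25

With rivals' combined output fixed at 94, Flint's profit is π_F = (302 - 2·94 - 2q_F)q_F - (57q_F) = (114 - 2q_F)q_F - (57q_F).
∂π_F/∂q_F = 57 - 4q_F = 0, so q_F = 57/4.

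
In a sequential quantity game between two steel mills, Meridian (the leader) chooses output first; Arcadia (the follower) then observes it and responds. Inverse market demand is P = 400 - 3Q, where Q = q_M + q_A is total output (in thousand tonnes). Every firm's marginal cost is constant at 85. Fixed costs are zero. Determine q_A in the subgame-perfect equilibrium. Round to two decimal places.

The follower Arcadia best-responds to any q_M: π_A = (400 - 3Q)q_A - 85q_A.
∂π_A/∂q_A = 315 - 3q_M - 6q_A = 0 gives the reaction function q_A = (315 - 3q_M)/6.
Meridian substitutes q_A(q_M) into its own profit: π_M = q_M(400 - 3q_M - (315 - 3q_M)/2) - 85q_M = (485/2 - (3/2)q_M)q_M - 85q_M.
The leader's first-order condition 315/2 - 3q_M = 0 yields q_M = 105/2.
Then q_A = (315 - 3·(105/2))/6 = 105/4.

26.25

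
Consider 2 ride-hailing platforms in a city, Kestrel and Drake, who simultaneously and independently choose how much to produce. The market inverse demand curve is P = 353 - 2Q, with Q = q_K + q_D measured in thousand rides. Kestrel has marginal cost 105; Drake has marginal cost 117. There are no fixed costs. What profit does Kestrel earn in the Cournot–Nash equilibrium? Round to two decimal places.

3755.56

Kestrel's profit: π_K = (353 - 2Q)q_K - (105q_K). Setting ∂π_K/∂q_K = 0: 248 - 4q_K - 2(q_D) = 0.
Drake's profit: π_D = (353 - 2Q)q_D - (117q_D). Setting ∂π_D/∂q_D = 0: 236 - 4q_D - 2(q_K) = 0.
So q_K = (248 - 2q_D)/4 and q_D = (236 - 2q_K)/4.
Substituting one into the other gives q_K = 130/3 and q_D = 112/3.
Price P = 353 - 2·(242/3) = 575/3.
Kestrel's profit: (575/3 - 105)·(130/3) = 3755.5556.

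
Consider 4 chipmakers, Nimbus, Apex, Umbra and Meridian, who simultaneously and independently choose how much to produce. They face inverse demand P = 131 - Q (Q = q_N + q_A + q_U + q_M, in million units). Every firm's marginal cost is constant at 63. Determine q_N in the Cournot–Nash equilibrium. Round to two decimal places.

13.60

Each firm earns π_i = (131 - Q)q_i - 63q_i.
Setting ∂π_i/∂q_i = 0 with rivals' quantities fixed: 68 - 2q_i - Σ_{j≠i} q_j = 0.
By symmetry each firm produces the same amount; substituting Σ_{j≠i} q_j = 3q_i yields q_i = 68/5.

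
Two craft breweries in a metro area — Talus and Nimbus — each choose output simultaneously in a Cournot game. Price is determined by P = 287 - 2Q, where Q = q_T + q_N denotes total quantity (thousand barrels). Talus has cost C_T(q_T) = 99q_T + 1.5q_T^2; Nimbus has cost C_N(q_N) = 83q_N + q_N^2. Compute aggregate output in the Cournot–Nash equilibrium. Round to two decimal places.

46.63

Talus's profit: π_T = (287 - 2Q)q_T - (99q_T + (3/2)q_T²). Setting ∂π_T/∂q_T = 0: 188 - 7q_T - 2(q_N) = 0.
Nimbus's first-order condition: 204 - 6q_N - 2(q_T) = 0.
So q_T = (188 - 2q_N)/7 and q_N = (204 - 2q_T)/6.
Solving the pair: q_T = 360/19, q_N = 526/19.
Total output Q = 360/19 + 526/19 = 886/19.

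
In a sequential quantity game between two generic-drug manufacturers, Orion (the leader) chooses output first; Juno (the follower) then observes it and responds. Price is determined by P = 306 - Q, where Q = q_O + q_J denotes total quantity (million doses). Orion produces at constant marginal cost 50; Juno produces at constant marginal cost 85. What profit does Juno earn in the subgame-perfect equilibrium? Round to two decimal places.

1425.06

The follower Juno best-responds to any q_O: π_J = (306 - Q)q_J - 85q_J.
Setting the follower's marginal profit to zero, 221 - q_O - 2q_J = 0, i.e. q_J = (221 - q_O)/2.
Orion substitutes q_J(q_O) into its own profit: π_O = q_O(306 - q_O - (221 - q_O)/2) - 50q_O = (391/2 - (1/2)q_O)q_O - 50q_O.
Leader FOC: 291/2 - q_O = 0, so q_O = 291/2.
Then q_J = (221 - 291/2)/2 = 151/4.
Price P = 306 - 733/4 = 491/4.
Juno's profit: (491/4 - 85)·(151/4) = 1425.0625.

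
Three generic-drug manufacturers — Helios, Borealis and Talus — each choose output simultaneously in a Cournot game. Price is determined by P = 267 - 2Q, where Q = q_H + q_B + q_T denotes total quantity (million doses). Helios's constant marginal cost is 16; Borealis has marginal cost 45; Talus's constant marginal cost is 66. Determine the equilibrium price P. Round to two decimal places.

98.50

Helios's profit: π_H = (267 - 2Q)q_H - (16q_H). Setting ∂π_H/∂q_H = 0: 251 - 4q_H - 2(q_B + q_T) = 0.
Borealis's profit: π_B = (267 - 2Q)q_B - (45q_B). Setting ∂π_B/∂q_B = 0: 222 - 4q_B - 2(q_H + q_T) = 0.
Talus's profit: π_T = (267 - 2Q)q_T - (66q_T). Setting ∂π_T/∂q_T = 0: 201 - 4q_T - 2(q_H + q_B) = 0.
Summing all 3 equations gives 674 − 8Q = 0, hence Q = 337/4.
Back-substituting: q_H = (251 − 337/2)/2 = 165/4, q_B = (222 − 337/2)/2 = 107/4, q_T = (201 − 337/2)/2 = 65/4.
Total output Q = 337/4, so price P = 267 - 2·(337/4) = 197/2.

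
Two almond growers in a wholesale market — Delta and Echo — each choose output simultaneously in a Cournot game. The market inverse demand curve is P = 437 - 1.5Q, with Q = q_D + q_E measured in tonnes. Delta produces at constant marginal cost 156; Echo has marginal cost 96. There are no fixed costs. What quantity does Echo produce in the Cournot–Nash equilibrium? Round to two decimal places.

Delta's profit: π_D = (437 - 1.5Q)q_D - (156q_D). Setting ∂π_D/∂q_D = 0: 281 - 3q_D - (3/2)(q_E) = 0.
Echo's profit: π_E = (437 - 1.5Q)q_E - (96q_E). Setting ∂π_E/∂q_E = 0: 341 - 3q_E - (3/2)(q_D) = 0.
Rearranging gives the reaction functions q_D = (281 - (3/2)q_E)/3 and q_E = (341 - (3/2)q_D)/3.
Substituting one into the other gives q_D = 442/9 and q_E = 802/9.

89.11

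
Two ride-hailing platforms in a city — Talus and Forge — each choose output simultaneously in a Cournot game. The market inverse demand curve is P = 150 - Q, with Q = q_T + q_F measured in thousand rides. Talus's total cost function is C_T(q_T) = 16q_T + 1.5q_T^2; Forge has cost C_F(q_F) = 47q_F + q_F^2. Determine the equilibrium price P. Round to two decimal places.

Talus's profit: π_T = (150 - Q)q_T - (16q_T + (3/2)q_T²). Setting ∂π_T/∂q_T = 0: 134 - 5q_T - (q_F) = 0.
Forge's profit: π_F = (150 - Q)q_F - (47q_F + q_F²). Setting ∂π_F/∂q_F = 0: 103 - 4q_F - (q_T) = 0.
Best responses: q_T = (134 - q_F)/5, q_F = (103 - q_T)/4.
Solving the pair: q_T = 433/19, q_F = 381/19.
Total output Q = 814/19, so price P = 150 - 814/19 = 107.1579.

107.16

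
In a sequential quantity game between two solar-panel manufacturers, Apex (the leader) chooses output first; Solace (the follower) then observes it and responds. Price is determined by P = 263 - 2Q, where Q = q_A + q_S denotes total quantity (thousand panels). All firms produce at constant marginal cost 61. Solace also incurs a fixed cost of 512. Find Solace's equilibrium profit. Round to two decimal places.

The follower Solace best-responds to any q_A: π_S = (263 - 2Q)q_S - 61q_S.
∂π_S/∂q_S = 202 - 2q_A - 4q_S = 0 gives the reaction function q_S = (202 - 2q_A)/4.
The leader anticipates this reaction. Substituting into P = 263 - 2Q gives P = 162 - q_A, so π_A = (162 - q_A)q_A - 61q_A.
Maximising: ∂π_A/∂q_A = 101 - 2q_A = 0, giving q_A = 101/2.
Then q_S = (202 - 2·(101/2))/4 = 101/4.
Price P = 263 - 2·(303/4) = 223/2.
Solace's profit: (223/2 - 61)·(101/4) - 512 = 763.1250.

763.13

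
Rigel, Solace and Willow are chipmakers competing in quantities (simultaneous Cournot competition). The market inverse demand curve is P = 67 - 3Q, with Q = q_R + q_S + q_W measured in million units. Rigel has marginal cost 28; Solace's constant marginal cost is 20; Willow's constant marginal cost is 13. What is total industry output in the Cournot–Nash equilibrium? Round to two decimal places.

11.67

Rigel's profit: π_R = (67 - 3Q)q_R - (28q_R). Setting ∂π_R/∂q_R = 0: 39 - 6q_R - 3(q_S + q_W) = 0.
Solace's first-order condition: 47 - 6q_S - 3(q_R + q_W) = 0.
Willow's profit: π_W = (67 - 3Q)q_W - (13q_W). Setting ∂π_W/∂q_W = 0: 54 - 6q_W - 3(q_R + q_S) = 0.
Summing all 3 equations gives 140 − 12Q = 0, hence Q = 35/3.
Back-substituting: q_R = (39 − 35)/3 = 4/3, q_S = (47 − 35)/3 = 4, q_W = (54 − 35)/3 = 19/3.
Total output Q = 4/3 + 4 + 19/3 = 35/3.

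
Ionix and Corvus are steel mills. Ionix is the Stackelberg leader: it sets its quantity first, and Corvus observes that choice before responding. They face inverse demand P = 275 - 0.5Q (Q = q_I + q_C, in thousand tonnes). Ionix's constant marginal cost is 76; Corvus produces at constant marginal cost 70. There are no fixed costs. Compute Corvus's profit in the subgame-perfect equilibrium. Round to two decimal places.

5886.13

Solve by backward induction. Given q_I, the follower Corvus maximises π_C = (275 - (1/2)q_I - (1/2)q_C)q_C - 70q_C.
∂π_C/∂q_C = 205 - (1/2)q_I - q_C = 0 gives the reaction function q_C = (205 - (1/2)q_I).
The leader anticipates this reaction. Substituting into P = 275 - 0.5Q gives P = 345/2 - (1/4)q_I, so π_I = (345/2 - (1/4)q_I)q_I - 76q_I.
Maximising: ∂π_I/∂q_I = 193/2 - (1/2)q_I = 0, giving q_I = 193.
Then q_C = (205 - (1/2)·193) = 217/2.
Price P = 275 - (1/2)·(603/2) = 497/4.
Corvus's profit: (497/4 - 70)·(217/2) = 5886.1250.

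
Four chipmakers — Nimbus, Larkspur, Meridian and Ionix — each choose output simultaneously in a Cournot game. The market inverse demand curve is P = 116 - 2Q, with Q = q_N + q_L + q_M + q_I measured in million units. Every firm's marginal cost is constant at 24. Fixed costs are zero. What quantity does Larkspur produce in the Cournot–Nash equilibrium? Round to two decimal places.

A representative firm's profit is π_i = q_i(116 - 2Q) - 24q_i.
Setting ∂π_i/∂q_i = 0 with rivals' quantities fixed: 92 - 4q_i - 2·Σ_{j≠i} q_j = 0.
By symmetry each firm produces the same amount; substituting Σ_{j≠i} q_j = 3q_i yields q_i = 92/10 = 46/5.

9.20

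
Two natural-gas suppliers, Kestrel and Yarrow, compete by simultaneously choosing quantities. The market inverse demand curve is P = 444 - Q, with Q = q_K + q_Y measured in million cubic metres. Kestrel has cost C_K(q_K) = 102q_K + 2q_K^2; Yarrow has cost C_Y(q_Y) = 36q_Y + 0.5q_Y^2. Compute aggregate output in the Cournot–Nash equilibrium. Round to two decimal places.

160.24

Kestrel's profit: π_K = (444 - Q)q_K - (102q_K + 2q_K²). Setting ∂π_K/∂q_K = 0: 342 - 6q_K - (q_Y) = 0.
Yarrow's profit: π_Y = (444 - Q)q_Y - (36q_Y + (1/2)q_Y²). Setting ∂π_Y/∂q_Y = 0: 408 - 3q_Y - (q_K) = 0.
So q_K = (342 - q_Y)/6 and q_Y = (408 - q_K)/3.
Substituting one into the other gives q_K = 618/17 and q_Y = 123.8824.
Total output Q = 618/17 + 123.8824 = 160.2353.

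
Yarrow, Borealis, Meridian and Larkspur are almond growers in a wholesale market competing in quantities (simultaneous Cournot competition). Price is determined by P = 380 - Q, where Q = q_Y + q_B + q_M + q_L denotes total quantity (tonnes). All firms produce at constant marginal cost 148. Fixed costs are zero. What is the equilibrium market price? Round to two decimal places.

194.40

Each firm earns π_i = (380 - Q)q_i - 148q_i.
Setting ∂π_i/∂q_i = 0 with rivals' quantities fixed: 232 - 2q_i - Σ_{j≠i} q_j = 0.
With identical firms every q_j equals q_i, so Σ_{j≠i} q_j = 3q_i and 232 = 5q_i, giving q_i = 232/5.
Total output Q = 928/5, so price P = 380 - 928/5 = 972/5.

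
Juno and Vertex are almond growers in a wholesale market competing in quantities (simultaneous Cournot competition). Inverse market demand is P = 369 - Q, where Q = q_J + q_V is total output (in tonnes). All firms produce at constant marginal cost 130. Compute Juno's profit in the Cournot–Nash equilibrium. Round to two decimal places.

6346.78

Each firm earns π_i = (369 - Q)q_i - 130q_i.
First-order condition (treating rivals' output as given): 239 - 2q_i - q_j = 0.
With identical firms every q_j equals q_i, so q_j = q_i and 239 = 3q_i, giving q_i = 239/3.
Price P = 369 - 478/3 = 629/3.
Juno's profit: (629/3 - 130)·(239/3) = 6346.7778.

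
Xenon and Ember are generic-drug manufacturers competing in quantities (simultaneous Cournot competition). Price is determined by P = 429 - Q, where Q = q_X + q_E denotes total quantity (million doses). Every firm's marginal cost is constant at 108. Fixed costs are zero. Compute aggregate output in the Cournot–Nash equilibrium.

A representative firm's profit is π_i = q_i(429 - Q) - 108q_i.
Setting ∂π_i/∂q_i = 0 with rivals' quantities fixed: 321 - 2q_i - q_j = 0.
With identical firms every q_j equals q_i, so q_j = q_i and 321 = 3q_i, giving q_i = 107.
Total output Q = 107 + 107 = 214.

214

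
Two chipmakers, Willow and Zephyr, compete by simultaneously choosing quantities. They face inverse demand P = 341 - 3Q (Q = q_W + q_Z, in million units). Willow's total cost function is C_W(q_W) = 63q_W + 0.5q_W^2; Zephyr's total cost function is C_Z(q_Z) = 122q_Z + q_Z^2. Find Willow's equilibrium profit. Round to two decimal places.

Willow's profit: π_W = (341 - 3Q)q_W - (63q_W + (1/2)q_W²). Setting ∂π_W/∂q_W = 0: 278 - 7q_W - 3(q_Z) = 0.
Zephyr's profit: π_Z = (341 - 3Q)q_Z - (122q_Z + q_Z²). Setting ∂π_Z/∂q_Z = 0: 219 - 8q_Z - 3(q_W) = 0.
So q_W = (278 - 3q_Z)/7 and q_Z = (219 - 3q_W)/8.
Solving the pair: q_W = 1567/47, q_Z = 699/47.
Price P = 341 - 3·48.2128 = 196.3617.
Willow's profit: 196.3617·(1567/47) - 63·(1567/47) - (1/2)(1567/47)² = 3890.5439.

3890.54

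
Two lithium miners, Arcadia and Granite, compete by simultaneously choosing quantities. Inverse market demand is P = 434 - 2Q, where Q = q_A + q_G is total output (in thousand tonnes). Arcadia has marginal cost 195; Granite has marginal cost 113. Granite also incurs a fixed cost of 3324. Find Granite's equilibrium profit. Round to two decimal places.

Arcadia's profit: π_A = (434 - 2Q)q_A - (195q_A). Setting ∂π_A/∂q_A = 0: 239 - 4q_A - 2(q_G) = 0.
Granite's first-order condition: 321 - 4q_G - 2(q_A) = 0.
So q_A = (239 - 2q_G)/4 and q_G = (321 - 2q_A)/4.
Substituting one into the other gives q_A = 157/6 and q_G = 403/6.
Price P = 434 - 2·(280/3) = 742/3.
Granite's profit: (742/3 - 113)·(403/6) - 3324 = 5698.7222.

5698.72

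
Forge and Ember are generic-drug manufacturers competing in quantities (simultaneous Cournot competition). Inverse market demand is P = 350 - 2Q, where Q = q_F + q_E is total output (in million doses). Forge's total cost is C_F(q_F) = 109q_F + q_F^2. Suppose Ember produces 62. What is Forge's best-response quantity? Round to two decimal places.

With the rival's output fixed at 62, Forge's profit is π_F = (350 - 2·62 - 2q_F)q_F - (109q_F + q_F²) = (226 - 2q_F)q_F - (109q_F + q_F²).
∂π_F/∂q_F = 117 - 6q_F = 0, so q_F = 39/2.

19.50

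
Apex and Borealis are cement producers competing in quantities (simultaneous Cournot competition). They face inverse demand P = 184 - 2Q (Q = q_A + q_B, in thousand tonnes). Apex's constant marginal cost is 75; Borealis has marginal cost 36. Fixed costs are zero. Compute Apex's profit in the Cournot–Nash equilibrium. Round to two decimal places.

Apex's profit: π_A = (184 - 2Q)q_A - (75q_A). Setting ∂π_A/∂q_A = 0: 109 - 4q_A - 2(q_B) = 0.
Borealis's first-order condition: 148 - 4q_B - 2(q_A) = 0.
Best responses: q_A = (109 - 2q_B)/4, q_B = (148 - 2q_A)/4.
Solving the pair: q_A = 35/3, q_B = 187/6.
Price P = 184 - 2·(257/6) = 295/3.
Apex's profit: (295/3 - 75)·(35/3) = 272.2222.

272.22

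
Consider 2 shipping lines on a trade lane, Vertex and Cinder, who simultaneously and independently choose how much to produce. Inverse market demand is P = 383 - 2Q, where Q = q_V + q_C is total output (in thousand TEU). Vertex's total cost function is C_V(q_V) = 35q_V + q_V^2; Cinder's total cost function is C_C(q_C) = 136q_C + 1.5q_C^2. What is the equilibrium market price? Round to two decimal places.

239.42

Vertex's profit: π_V = (383 - 2Q)q_V - (35q_V + q_V²). Setting ∂π_V/∂q_V = 0: 348 - 6q_V - 2(q_C) = 0.
Cinder's profit: π_C = (383 - 2Q)q_C - (136q_C + (3/2)q_C²). Setting ∂π_C/∂q_C = 0: 247 - 7q_C - 2(q_V) = 0.
So q_V = (348 - 2q_C)/6 and q_C = (247 - 2q_V)/7.
Substituting one into the other gives q_V = 971/19 and q_C = 393/19.
Total output Q = 1364/19, so price P = 383 - 2·(1364/19) = 239.4211.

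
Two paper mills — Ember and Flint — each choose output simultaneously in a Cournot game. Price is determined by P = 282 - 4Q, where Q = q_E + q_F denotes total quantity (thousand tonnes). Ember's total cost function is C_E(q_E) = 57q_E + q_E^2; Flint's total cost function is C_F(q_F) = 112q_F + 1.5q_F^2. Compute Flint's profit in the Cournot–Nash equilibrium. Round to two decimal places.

398.37

Ember's profit: π_E = (282 - 4Q)q_E - (57q_E + q_E²). Setting ∂π_E/∂q_E = 0: 225 - 10q_E - 4(q_F) = 0.
Flint's profit: π_F = (282 - 4Q)q_F - (112q_F + (3/2)q_F²). Setting ∂π_F/∂q_F = 0: 170 - 11q_F - 4(q_E) = 0.
So q_E = (225 - 4q_F)/10 and q_F = (170 - 4q_E)/11.
Substituting one into the other gives q_E = 1795/94 and q_F = 400/47.
Price P = 282 - 4·27.6064 = 171.5745.
Flint's profit: 171.5745·(400/47) - 112·(400/47) - (3/2)(400/47)² = 398.3703.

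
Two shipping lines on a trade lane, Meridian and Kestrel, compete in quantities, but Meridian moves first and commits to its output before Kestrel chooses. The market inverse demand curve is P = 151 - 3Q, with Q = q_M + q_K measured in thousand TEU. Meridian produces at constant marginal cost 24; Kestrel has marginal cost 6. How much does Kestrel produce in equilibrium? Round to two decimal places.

15.08

The follower Kestrel best-responds to any q_M: π_K = (151 - 3Q)q_K - 6q_K.
Follower FOC: 145 - 3q_M - 6q_K = 0, so q_K(q_M) = (145 - 3q_M)/6.
Meridian substitutes q_K(q_M) into its own profit: π_M = q_M(151 - 3q_M - (145 - 3q_M)/2) - 24q_M = (157/2 - (3/2)q_M)q_M - 24q_M.
The leader's first-order condition 109/2 - 3q_M = 0 yields q_M = 109/6.
Then q_K = (145 - 3·(109/6))/6 = 181/12.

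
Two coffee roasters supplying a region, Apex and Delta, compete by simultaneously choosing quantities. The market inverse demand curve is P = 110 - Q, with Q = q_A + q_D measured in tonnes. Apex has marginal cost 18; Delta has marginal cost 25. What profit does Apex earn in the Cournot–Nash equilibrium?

Apex's profit: π_A = (110 - Q)q_A - (18q_A). Setting ∂π_A/∂q_A = 0: 92 - 2q_A - (q_D) = 0.
Delta's profit: π_D = (110 - Q)q_D - (25q_D). Setting ∂π_D/∂q_D = 0: 85 - 2q_D - (q_A) = 0.
Best responses: q_A = (92 - q_D)/2, q_D = (85 - q_A)/2.
Solving the pair: q_A = 33, q_D = 26.
Price P = 110 - 59 = 51.
Apex's profit: (51 - 18)·33 = 1089.

1089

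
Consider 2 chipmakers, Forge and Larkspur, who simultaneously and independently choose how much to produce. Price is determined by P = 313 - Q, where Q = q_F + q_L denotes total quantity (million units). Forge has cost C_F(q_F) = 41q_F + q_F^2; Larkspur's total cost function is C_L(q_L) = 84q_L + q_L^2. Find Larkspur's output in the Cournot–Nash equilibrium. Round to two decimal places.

42.93

Forge's profit: π_F = (313 - Q)q_F - (41q_F + q_F²). Setting ∂π_F/∂q_F = 0: 272 - 4q_F - (q_L) = 0.
Larkspur's profit: π_L = (313 - Q)q_L - (84q_L + q_L²). Setting ∂π_L/∂q_L = 0: 229 - 4q_L - (q_F) = 0.
Best responses: q_F = (272 - q_L)/4, q_L = (229 - q_F)/4.
Substituting one into the other gives q_F = 859/15 and q_L = 644/15.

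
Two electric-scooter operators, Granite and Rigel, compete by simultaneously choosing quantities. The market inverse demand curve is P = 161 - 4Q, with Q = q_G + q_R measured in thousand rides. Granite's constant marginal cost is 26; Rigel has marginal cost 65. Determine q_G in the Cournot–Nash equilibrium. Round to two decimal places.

14.50

Granite's profit: π_G = (161 - 4Q)q_G - (26q_G). Setting ∂π_G/∂q_G = 0: 135 - 8q_G - 4(q_R) = 0.
Rigel's first-order condition: 96 - 8q_R - 4(q_G) = 0.
So q_G = (135 - 4q_R)/8 and q_R = (96 - 4q_G)/8.
Solving the pair: q_G = 29/2, q_R = 19/4.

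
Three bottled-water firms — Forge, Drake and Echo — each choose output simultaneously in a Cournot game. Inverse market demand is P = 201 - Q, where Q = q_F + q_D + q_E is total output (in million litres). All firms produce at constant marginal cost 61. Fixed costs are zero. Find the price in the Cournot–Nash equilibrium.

A representative firm's profit is π_i = q_i(201 - Q) - 61q_i.
Setting ∂π_i/∂q_i = 0 with rivals' quantities fixed: 140 - 2q_i - Σ_{j≠i} q_j = 0.
By symmetry each firm produces the same amount; substituting Σ_{j≠i} q_j = 2q_i yields q_i = 140/4 = 35.
Total output Q = 105, so price P = 201 - 105 = 96.

96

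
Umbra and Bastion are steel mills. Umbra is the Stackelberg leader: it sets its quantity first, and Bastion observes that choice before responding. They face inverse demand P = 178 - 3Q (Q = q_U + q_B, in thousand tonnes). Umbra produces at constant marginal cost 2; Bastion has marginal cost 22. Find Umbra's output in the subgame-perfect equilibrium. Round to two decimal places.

Solve by backward induction. Given q_U, the follower Bastion maximises π_B = (178 - 3q_U - 3q_B)q_B - 22q_B.
∂π_B/∂q_B = 156 - 3q_U - 6q_B = 0 gives the reaction function q_B = (156 - 3q_U)/6.
Umbra substitutes q_B(q_U) into its own profit: π_U = q_U(178 - 3q_U - (156 - 3q_U)/2) - 2q_U = (100 - (3/2)q_U)q_U - 2q_U.
Maximising: ∂π_U/∂q_U = 98 - 3q_U = 0, giving q_U = 98/3.
Then q_B = (156 - 3·(98/3))/6 = 29/3.

32.67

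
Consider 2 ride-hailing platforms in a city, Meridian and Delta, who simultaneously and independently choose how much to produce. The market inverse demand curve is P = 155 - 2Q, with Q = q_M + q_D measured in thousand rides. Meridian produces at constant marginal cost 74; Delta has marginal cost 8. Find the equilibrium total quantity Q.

Meridian's profit: π_M = (155 - 2Q)q_M - (74q_M). Setting ∂π_M/∂q_M = 0: 81 - 4q_M - 2(q_D) = 0.
Delta's first-order condition: 147 - 4q_D - 2(q_M) = 0.
Best responses: q_M = (81 - 2q_D)/4, q_D = (147 - 2q_M)/4.
Solving the pair: q_M = 5/2, q_D = 71/2.
Total output Q = 5/2 + 71/2 = 38.

38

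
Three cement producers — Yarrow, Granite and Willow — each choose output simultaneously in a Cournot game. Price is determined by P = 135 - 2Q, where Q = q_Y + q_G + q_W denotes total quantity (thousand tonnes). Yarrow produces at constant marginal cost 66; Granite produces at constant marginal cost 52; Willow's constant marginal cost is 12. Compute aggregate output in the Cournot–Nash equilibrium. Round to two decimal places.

Yarrow's profit: π_Y = (135 - 2Q)q_Y - (66q_Y). Setting ∂π_Y/∂q_Y = 0: 69 - 4q_Y - 2(q_G + q_W) = 0.
Granite's first-order condition: 83 - 4q_G - 2(q_Y + q_W) = 0.
Willow's profit: π_W = (135 - 2Q)q_W - (12q_W). Setting ∂π_W/∂q_W = 0: 123 - 4q_W - 2(q_Y + q_G) = 0.
Summing all 3 equations gives 275 − 8Q = 0, hence Q = 275/8.
Back-substituting: q_Y = (69 − 275/4)/2 = 1/8, q_G = (83 − 275/4)/2 = 57/8, q_W = (123 − 275/4)/2 = 217/8.
Total output Q = 1/8 + 57/8 + 217/8 = 275/8.

34.38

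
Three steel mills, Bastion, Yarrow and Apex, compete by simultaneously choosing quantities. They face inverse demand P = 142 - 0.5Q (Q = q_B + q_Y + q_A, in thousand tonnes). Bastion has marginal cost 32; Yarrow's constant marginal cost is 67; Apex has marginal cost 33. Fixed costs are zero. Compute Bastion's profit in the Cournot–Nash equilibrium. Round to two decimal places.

Bastion's profit: π_B = (142 - 0.5Q)q_B - (32q_B). Setting ∂π_B/∂q_B = 0: 110 - q_B - (1/2)(q_Y + q_A) = 0.
Yarrow's first-order condition: 75 - q_Y - (1/2)(q_B + q_A) = 0.
Apex's first-order condition: 109 - q_A - (1/2)(q_B + q_Y) = 0.
Adding the 3 conditions: 294 − Q − Q = 0, i.e. Q = 147.
Back-substituting: q_B = (110 − 147/2)/(1/2) = 73, q_Y = (75 − 147/2)/(1/2) = 3, q_A = (109 − 147/2)/(1/2) = 71.
Price P = 142 - (1/2)·147 = 137/2.
Bastion's profit: (137/2 - 32)·73 = 2664.5000.

2664.50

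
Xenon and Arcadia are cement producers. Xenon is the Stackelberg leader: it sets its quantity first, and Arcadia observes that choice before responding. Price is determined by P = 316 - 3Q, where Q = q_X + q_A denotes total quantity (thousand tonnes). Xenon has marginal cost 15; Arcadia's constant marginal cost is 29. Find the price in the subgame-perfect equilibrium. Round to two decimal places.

93.75

The follower Arcadia best-responds to any q_X: π_A = (316 - 3Q)q_A - 29q_A.
Follower FOC: 287 - 3q_X - 6q_A = 0, so q_A(q_X) = (287 - 3q_X)/6.
Xenon substitutes q_A(q_X) into its own profit: π_X = q_X(316 - 3q_X - (287 - 3q_X)/2) - 15q_X = (345/2 - (3/2)q_X)q_X - 15q_X.
Leader FOC: 315/2 - 3q_X = 0, so q_X = 105/2.
Then q_A = (287 - 3·(105/2))/6 = 259/12.
Total output Q = 889/12, so price P = 316 - 3·(889/12) = 375/4.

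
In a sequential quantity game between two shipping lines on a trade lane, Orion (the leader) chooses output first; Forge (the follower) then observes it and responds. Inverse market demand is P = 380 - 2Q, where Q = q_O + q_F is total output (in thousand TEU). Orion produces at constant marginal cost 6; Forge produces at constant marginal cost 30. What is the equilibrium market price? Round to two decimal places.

105.50

The follower Forge best-responds to any q_O: π_F = (380 - 2Q)q_F - 30q_F.
∂π_F/∂q_F = 350 - 2q_O - 4q_F = 0 gives the reaction function q_F = (350 - 2q_O)/4.
Orion substitutes q_F(q_O) into its own profit: π_O = q_O(380 - 2q_O - (350 - 2q_O)/2) - 6q_O = (205 - q_O)q_O - 6q_O.
Leader FOC: 199 - 2q_O = 0, so q_O = 199/2.
Then q_F = (350 - 2·(199/2))/4 = 151/4.
Total output Q = 549/4, so price P = 380 - 2·(549/4) = 211/2.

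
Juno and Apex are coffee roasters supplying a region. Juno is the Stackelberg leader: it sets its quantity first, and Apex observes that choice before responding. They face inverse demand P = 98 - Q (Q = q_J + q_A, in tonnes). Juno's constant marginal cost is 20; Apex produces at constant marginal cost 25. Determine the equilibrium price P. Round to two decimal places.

The follower Apex best-responds to any q_J: π_A = (98 - Q)q_A - 25q_A.
∂π_A/∂q_A = 73 - q_J - 2q_A = 0 gives the reaction function q_A = (73 - q_J)/2.
Juno substitutes q_A(q_J) into its own profit: π_J = q_J(98 - q_J - (73 - q_J)/2) - 20q_J = (123/2 - (1/2)q_J)q_J - 20q_J.
Leader FOC: 83/2 - q_J = 0, so q_J = 83/2.
Then q_A = (73 - 83/2)/2 = 63/4.
Total output Q = 229/4, so price P = 98 - 229/4 = 163/4.

40.75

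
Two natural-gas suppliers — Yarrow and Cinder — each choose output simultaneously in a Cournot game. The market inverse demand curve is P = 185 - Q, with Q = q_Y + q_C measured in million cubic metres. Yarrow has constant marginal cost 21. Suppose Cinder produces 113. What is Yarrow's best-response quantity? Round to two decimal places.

With the rival's output fixed at 113, Yarrow's profit is π_Y = (185 - 113 - q_Y)q_Y - (21q_Y) = (72 - q_Y)q_Y - (21q_Y).
∂π_Y/∂q_Y = 51 - 2q_Y = 0, so q_Y = 51/2.

25.50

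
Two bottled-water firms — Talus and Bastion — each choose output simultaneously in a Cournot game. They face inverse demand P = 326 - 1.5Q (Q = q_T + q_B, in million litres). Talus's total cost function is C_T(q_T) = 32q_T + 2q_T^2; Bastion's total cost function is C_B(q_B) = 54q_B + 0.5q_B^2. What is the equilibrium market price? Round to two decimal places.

Talus's profit: π_T = (326 - 1.5Q)q_T - (32q_T + 2q_T²). Setting ∂π_T/∂q_T = 0: 294 - 7q_T - (3/2)(q_B) = 0.
Bastion's first-order condition: 272 - 4q_B - (3/2)(q_T) = 0.
Rearranging gives the reaction functions q_T = (294 - (3/2)q_B)/7 and q_B = (272 - (3/2)q_T)/4.
Substituting one into the other gives q_T = 29.8252 and q_B = 56.8155.
Total output Q = 86.6408, so price P = 326 - (3/2)·86.6408 = 196.0388.

196.04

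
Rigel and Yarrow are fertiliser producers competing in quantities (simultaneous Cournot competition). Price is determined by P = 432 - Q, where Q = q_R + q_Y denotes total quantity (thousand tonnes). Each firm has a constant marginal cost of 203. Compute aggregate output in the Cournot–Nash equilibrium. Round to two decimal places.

A representative firm's profit is π_i = q_i(432 - Q) - 203q_i.
First-order condition (treating rivals' output as given): 229 - 2q_i - q_j = 0.
By symmetry each firm produces the same amount; substituting q_j = q_i yields q_i = 229/3.
Total output Q = 229/3 + 229/3 = 458/3.

152.67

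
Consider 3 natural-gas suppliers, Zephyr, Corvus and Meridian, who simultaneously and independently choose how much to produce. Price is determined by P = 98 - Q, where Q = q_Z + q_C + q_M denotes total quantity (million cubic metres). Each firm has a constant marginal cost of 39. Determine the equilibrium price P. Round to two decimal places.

Each firm earns π_i = (98 - Q)q_i - 39q_i.
Setting ∂π_i/∂q_i = 0 with rivals' quantities fixed: 59 - 2q_i - Σ_{j≠i} q_j = 0.
With identical firms every q_j equals q_i, so Σ_{j≠i} q_j = 2q_i and 59 = 4q_i, giving q_i = 59/4.
Total output Q = 177/4, so price P = 98 - 177/4 = 215/4.

53.75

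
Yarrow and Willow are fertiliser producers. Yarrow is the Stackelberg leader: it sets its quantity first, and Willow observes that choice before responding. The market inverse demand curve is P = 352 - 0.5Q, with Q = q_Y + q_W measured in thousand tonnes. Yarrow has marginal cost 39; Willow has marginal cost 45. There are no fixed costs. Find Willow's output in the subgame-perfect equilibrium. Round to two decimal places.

Solve by backward induction. Given q_Y, the follower Willow maximises π_W = (352 - (1/2)q_Y - (1/2)q_W)q_W - 45q_W.
∂π_W/∂q_W = 307 - (1/2)q_Y - q_W = 0 gives the reaction function q_W = (307 - (1/2)q_Y).
Yarrow substitutes q_W(q_Y) into its own profit: π_Y = q_Y(352 - (1/2)q_Y - (307 - (1/2)q_Y)/2) - 39q_Y = (397/2 - (1/4)q_Y)q_Y - 39q_Y.
Leader FOC: 319/2 - (1/2)q_Y = 0, so q_Y = 319.
Then q_W = (307 - (1/2)·319) = 295/2.

147.50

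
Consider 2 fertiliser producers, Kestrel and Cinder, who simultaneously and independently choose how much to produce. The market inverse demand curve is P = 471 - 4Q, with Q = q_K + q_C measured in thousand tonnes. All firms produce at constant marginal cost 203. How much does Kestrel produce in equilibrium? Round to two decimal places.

22.33

Each firm earns π_i = (471 - 4Q)q_i - 203q_i.
First-order condition (treating rivals' output as given): 268 - 8q_i - 4q_j = 0.
With identical firms every q_j equals q_i, so q_j = q_i and 268 = 12q_i, giving q_i = 67/3.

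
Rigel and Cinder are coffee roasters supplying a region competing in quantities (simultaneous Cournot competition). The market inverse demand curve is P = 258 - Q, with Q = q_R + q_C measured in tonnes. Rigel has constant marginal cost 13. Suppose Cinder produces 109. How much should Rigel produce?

68

With the rival's output fixed at 109, Rigel's profit is π_R = (258 - 109 - q_R)q_R - (13q_R) = (149 - q_R)q_R - (13q_R).
∂π_R/∂q_R = 136 - 2q_R = 0, so q_R = 68.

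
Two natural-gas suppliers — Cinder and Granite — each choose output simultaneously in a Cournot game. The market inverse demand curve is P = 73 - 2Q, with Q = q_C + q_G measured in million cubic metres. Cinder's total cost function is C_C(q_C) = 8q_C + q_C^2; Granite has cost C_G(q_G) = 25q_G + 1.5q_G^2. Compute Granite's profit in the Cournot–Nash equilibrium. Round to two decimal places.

Cinder's profit: π_C = (73 - 2Q)q_C - (8q_C + q_C²). Setting ∂π_C/∂q_C = 0: 65 - 6q_C - 2(q_G) = 0.
Granite's profit: π_G = (73 - 2Q)q_G - (25q_G + (3/2)q_G²). Setting ∂π_G/∂q_G = 0: 48 - 7q_G - 2(q_C) = 0.
Best responses: q_C = (65 - 2q_G)/6, q_G = (48 - 2q_C)/7.
Solving the pair: q_C = 359/38, q_G = 79/19.
Price P = 73 - 2·(517/38) = 870/19.
Granite's profit: (870/19)·(79/19) - 25·(79/19) - (3/2)(79/19)² = 60.5083.

60.51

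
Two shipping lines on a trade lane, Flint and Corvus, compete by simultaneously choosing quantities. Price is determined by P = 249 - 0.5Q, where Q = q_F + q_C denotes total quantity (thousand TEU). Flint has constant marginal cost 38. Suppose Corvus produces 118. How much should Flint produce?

With the rival's output fixed at 118, Flint's profit is π_F = (249 - (1/2)·118 - (1/2)q_F)q_F - (38q_F) = (190 - (1/2)q_F)q_F - (38q_F).
∂π_F/∂q_F = 152 - q_F = 0, so q_F = 152.

152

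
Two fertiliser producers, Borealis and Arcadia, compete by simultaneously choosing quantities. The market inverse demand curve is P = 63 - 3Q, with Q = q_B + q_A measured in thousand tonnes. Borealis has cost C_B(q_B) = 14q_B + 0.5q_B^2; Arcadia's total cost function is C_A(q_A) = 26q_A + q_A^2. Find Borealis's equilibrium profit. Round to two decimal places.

125.11

Borealis's profit: π_B = (63 - 3Q)q_B - (14q_B + (1/2)q_B²). Setting ∂π_B/∂q_B = 0: 49 - 7q_B - 3(q_A) = 0.
Arcadia's first-order condition: 37 - 8q_A - 3(q_B) = 0.
Rearranging gives the reaction functions q_B = (49 - 3q_A)/7 and q_A = (37 - 3q_B)/8.
Substituting one into the other gives q_B = 281/47 and q_A = 112/47.
Price P = 63 - 3·(393/47) = 1782/47.
Borealis's profit: (1782/47)·(281/47) - 14·(281/47) - (1/2)(281/47)² = 125.1080.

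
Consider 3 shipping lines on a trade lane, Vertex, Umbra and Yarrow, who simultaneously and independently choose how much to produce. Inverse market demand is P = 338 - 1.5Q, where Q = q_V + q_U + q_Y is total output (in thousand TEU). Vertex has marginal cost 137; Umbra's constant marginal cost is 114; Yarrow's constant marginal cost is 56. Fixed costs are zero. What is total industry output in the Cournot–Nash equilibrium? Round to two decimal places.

Vertex's profit: π_V = (338 - 1.5Q)q_V - (137q_V). Setting ∂π_V/∂q_V = 0: 201 - 3q_V - (3/2)(q_U + q_Y) = 0.
Umbra's profit: π_U = (338 - 1.5Q)q_U - (114q_U). Setting ∂π_U/∂q_U = 0: 224 - 3q_U - (3/2)(q_V + q_Y) = 0.
Yarrow's profit: π_Y = (338 - 1.5Q)q_Y - (56q_Y). Setting ∂π_Y/∂q_Y = 0: 282 - 3q_Y - (3/2)(q_V + q_U) = 0.
Adding the 3 first-order conditions: 707 − 6Q = 0, so Q = 707/6.
Back-substituting: q_V = (201 − 707/4)/(3/2) = 97/6, q_U = (224 − 707/4)/(3/2) = 63/2, q_Y = (282 − 707/4)/(3/2) = 421/6.
Total output Q = 97/6 + 63/2 + 421/6 = 707/6.

117.83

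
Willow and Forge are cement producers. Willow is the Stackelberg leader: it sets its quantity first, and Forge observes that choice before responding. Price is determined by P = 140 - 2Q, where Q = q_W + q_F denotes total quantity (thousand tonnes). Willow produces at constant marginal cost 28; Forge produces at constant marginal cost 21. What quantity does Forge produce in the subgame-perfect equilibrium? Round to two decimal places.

16.63

The follower Forge best-responds to any q_W: π_F = (140 - 2Q)q_F - 21q_F.
∂π_F/∂q_F = 119 - 2q_W - 4q_F = 0 gives the reaction function q_F = (119 - 2q_W)/4.
Willow substitutes q_F(q_W) into its own profit: π_W = q_W(140 - 2q_W - (119 - 2q_W)/2) - 28q_W = (161/2 - q_W)q_W - 28q_W.
Maximising: ∂π_W/∂q_W = 105/2 - 2q_W = 0, giving q_W = 105/4.
Then q_F = (119 - 2·(105/4))/4 = 133/8.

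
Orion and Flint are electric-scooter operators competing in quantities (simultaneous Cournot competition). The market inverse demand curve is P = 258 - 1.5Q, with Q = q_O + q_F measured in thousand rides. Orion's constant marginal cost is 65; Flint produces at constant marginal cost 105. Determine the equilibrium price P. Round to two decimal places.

142.67

Orion's profit: π_O = (258 - 1.5Q)q_O - (65q_O). Setting ∂π_O/∂q_O = 0: 193 - 3q_O - (3/2)(q_F) = 0.
Flint's profit: π_F = (258 - 1.5Q)q_F - (105q_F). Setting ∂π_F/∂q_F = 0: 153 - 3q_F - (3/2)(q_O) = 0.
Rearranging gives the reaction functions q_O = (193 - (3/2)q_F)/3 and q_F = (153 - (3/2)q_O)/3.
Substituting one into the other gives q_O = 466/9 and q_F = 226/9.
Total output Q = 692/9, so price P = 258 - (3/2)·(692/9) = 428/3.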